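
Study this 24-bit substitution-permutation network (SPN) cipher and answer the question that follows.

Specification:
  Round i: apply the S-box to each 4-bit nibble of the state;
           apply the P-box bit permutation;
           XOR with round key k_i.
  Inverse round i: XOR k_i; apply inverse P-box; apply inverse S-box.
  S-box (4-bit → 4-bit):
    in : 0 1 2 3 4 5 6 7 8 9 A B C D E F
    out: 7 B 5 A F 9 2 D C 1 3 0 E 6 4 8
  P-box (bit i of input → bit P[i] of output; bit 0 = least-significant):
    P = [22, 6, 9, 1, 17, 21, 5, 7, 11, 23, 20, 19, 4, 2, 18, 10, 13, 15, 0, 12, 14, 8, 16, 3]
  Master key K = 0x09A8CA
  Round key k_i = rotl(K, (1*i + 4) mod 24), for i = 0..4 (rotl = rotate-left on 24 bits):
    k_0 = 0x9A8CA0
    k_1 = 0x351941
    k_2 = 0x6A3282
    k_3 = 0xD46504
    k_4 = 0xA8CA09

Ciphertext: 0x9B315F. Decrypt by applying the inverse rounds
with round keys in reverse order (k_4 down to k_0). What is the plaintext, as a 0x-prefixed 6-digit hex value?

s_0 = ciphertext = 0x9B315F
s_1 = InvRound(s_0, k_4) = 0x01A2AC
s_2 = InvRound(s_1, k_3) = 0x468D82
s_3 = InvRound(s_2, k_2) = 0x61856E
s_4 = InvRound(s_3, k_1) = 0xFCC2E5
s_5 = InvRound(s_4, k_0) = 0x9EC9A0

0x9EC9A0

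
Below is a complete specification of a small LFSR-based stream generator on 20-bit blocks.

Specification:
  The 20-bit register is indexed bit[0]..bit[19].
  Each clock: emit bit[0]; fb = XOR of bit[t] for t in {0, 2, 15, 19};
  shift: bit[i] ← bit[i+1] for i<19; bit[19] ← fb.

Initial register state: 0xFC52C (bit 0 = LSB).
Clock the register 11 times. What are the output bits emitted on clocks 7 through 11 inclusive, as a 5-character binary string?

00101

reg_0 = 0xFC52C
clock 1: out=0, reg = 0xFE296
clock 2: out=0, reg = 0xFF14B
clock 3: out=1, reg = 0xFF8A5
clock 4: out=1, reg = 0x7FC52
clock 5: out=0, reg = 0xBFE29
clock 6: out=1, reg = 0xDFF14
clock 7: out=0, reg = 0xEFF8A
clock 8: out=0, reg = 0x77FC5
clock 9: out=1, reg = 0x3BFE2
clock 10: out=0, reg = 0x9DFF1
clock 11: out=1, reg = 0xCEFF8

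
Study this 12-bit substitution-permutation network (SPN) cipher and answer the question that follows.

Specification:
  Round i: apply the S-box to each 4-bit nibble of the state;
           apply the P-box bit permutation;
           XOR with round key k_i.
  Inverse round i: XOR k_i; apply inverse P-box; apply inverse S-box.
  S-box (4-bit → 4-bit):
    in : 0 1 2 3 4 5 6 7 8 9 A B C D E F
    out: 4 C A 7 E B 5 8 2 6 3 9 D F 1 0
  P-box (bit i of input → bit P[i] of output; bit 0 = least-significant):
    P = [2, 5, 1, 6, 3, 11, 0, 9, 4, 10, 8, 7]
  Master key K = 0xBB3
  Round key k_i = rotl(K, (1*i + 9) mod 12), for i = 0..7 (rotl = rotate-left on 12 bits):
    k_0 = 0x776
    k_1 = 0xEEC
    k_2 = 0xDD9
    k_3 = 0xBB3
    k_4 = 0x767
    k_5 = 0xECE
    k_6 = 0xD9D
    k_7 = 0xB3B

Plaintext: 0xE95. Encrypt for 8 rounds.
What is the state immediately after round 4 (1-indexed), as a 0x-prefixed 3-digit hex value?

0x3D1

s_0 = plaintext = 0xE95
s_1 = Round(s_0, k_0) = 0xF03
s_2 = Round(s_1, k_1) = 0xECB
s_3 = Round(s_2, k_2) = 0xF84
s_4 = Round(s_3, k_3) = 0x3D1
s_5 = Round(s_4, k_4) = 0x83C
s_6 = Round(s_5, k_5) = 0x281
s_7 = Round(s_6, k_6) = 0x15F
s_8 = Round(s_7, k_7) = 0x0B3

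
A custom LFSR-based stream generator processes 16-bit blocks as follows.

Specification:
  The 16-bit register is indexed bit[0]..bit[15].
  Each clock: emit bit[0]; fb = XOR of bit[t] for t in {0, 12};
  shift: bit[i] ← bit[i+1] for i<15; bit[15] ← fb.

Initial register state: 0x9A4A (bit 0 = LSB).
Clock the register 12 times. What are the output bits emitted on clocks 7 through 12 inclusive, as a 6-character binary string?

100101

reg_0 = 0x9A4A
clock 1: out=0, reg = 0xCD25
clock 2: out=1, reg = 0xE692
clock 3: out=0, reg = 0x7349
clock 4: out=1, reg = 0x39A4
clock 5: out=0, reg = 0x9CD2
clock 6: out=0, reg = 0xCE69
clock 7: out=1, reg = 0xE734
clock 8: out=0, reg = 0x739A
clock 9: out=0, reg = 0xB9CD
clock 10: out=1, reg = 0x5CE6
clock 11: out=0, reg = 0xAE73
clock 12: out=1, reg = 0xD739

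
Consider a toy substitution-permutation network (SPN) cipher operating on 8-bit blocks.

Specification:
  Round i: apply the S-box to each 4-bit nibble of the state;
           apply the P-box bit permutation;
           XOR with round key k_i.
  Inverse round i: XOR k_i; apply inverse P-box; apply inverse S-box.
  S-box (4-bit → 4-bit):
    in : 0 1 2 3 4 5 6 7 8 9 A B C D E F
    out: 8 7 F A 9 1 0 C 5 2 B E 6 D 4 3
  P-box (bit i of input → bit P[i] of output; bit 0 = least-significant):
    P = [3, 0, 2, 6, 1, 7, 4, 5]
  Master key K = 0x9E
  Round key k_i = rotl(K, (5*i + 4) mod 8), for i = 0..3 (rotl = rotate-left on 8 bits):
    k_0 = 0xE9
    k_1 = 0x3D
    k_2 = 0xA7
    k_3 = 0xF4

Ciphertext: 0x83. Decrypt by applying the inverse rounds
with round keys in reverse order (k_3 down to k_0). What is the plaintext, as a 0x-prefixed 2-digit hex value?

s_0 = ciphertext = 0x83
s_1 = InvRound(s_0, k_3) = 0xDB
s_2 = InvRound(s_1, k_2) = 0x7D
s_3 = InvRound(s_2, k_1) = 0x60
s_4 = InvRound(s_3, k_0) = 0x9F

0x9F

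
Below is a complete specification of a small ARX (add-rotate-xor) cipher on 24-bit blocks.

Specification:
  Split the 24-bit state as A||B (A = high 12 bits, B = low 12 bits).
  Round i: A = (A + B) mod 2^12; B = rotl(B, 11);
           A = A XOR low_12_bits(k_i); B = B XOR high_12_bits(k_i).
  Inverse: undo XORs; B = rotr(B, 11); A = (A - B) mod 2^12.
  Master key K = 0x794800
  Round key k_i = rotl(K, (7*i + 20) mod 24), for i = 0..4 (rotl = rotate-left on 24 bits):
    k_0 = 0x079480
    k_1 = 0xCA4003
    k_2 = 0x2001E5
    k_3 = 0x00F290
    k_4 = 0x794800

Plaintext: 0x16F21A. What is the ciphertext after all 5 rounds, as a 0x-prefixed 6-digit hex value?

0xD20290

s_0 = plaintext = 0x16F21A
s_1 = Round(s_0, k_0) = 0x709174
s_2 = Round(s_1, k_1) = 0x87EC1E
s_3 = Round(s_2, k_2) = 0x57940F
s_4 = Round(s_3, k_3) = 0xB18A08
s_5 = Round(s_4, k_4) = 0xD20290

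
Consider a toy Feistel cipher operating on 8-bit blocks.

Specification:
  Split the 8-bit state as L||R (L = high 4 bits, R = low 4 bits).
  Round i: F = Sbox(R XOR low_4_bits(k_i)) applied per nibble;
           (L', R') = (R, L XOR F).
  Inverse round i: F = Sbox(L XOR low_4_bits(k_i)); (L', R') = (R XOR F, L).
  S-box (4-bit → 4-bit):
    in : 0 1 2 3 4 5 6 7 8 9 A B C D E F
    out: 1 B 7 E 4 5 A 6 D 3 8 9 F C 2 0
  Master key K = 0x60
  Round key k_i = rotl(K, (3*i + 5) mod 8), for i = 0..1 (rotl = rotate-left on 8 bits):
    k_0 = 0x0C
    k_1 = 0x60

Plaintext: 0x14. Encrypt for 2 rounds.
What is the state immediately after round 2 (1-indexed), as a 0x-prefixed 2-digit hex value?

s_0 = plaintext = 0x14
s_1 = Round(s_0, k_0) = 0x4C
s_2 = Round(s_1, k_1) = 0xCB

0xCB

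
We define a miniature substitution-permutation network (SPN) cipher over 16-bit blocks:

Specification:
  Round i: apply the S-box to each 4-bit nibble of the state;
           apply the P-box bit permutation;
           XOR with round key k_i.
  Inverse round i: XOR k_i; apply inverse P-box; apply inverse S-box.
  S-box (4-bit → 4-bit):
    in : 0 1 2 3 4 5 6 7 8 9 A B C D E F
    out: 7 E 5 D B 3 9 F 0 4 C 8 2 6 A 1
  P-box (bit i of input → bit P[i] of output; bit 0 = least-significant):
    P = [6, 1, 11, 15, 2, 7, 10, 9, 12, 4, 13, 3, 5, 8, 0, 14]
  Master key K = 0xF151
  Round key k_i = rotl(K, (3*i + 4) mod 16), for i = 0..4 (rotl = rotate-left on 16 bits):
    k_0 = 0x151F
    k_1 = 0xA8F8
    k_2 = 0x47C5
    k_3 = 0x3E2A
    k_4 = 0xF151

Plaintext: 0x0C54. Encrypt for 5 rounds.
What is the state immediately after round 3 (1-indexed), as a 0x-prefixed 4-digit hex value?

s_0 = plaintext = 0x0C54
s_1 = Round(s_0, k_0) = 0x94E8
s_2 = Round(s_1, k_1) = 0xBA61
s_3 = Round(s_2, k_2) = 0xADCB
s_4 = Round(s_3, k_3) = 0xDEBB
s_5 = Round(s_4, k_4) = 0x7248

0xADCB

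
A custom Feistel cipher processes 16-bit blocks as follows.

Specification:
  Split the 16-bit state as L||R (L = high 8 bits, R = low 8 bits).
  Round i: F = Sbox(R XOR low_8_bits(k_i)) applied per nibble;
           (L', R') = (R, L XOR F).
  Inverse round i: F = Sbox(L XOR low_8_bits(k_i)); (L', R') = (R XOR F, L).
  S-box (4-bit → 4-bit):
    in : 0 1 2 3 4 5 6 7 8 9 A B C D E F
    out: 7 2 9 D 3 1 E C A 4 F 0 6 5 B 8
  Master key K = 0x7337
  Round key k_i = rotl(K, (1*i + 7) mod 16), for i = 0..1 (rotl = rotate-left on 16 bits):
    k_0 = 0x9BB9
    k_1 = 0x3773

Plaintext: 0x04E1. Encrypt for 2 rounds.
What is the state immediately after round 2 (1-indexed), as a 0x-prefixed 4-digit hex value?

0x1E04

s_0 = plaintext = 0x04E1
s_1 = Round(s_0, k_0) = 0xE11E
s_2 = Round(s_1, k_1) = 0x1E04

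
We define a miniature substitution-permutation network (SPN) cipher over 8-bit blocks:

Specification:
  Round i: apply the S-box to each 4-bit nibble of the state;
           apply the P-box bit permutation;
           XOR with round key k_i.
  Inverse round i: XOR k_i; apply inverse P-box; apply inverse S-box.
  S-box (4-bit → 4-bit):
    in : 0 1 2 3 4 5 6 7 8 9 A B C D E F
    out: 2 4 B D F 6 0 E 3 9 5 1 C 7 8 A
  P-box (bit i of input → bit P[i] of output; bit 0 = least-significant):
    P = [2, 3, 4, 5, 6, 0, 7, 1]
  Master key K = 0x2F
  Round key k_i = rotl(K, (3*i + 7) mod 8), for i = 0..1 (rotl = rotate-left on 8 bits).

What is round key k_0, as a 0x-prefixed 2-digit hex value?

0x97

K = 0x2F
k_0 = rotl(K, (3*0+7) mod 8) = rotl(K, 7) = 0x97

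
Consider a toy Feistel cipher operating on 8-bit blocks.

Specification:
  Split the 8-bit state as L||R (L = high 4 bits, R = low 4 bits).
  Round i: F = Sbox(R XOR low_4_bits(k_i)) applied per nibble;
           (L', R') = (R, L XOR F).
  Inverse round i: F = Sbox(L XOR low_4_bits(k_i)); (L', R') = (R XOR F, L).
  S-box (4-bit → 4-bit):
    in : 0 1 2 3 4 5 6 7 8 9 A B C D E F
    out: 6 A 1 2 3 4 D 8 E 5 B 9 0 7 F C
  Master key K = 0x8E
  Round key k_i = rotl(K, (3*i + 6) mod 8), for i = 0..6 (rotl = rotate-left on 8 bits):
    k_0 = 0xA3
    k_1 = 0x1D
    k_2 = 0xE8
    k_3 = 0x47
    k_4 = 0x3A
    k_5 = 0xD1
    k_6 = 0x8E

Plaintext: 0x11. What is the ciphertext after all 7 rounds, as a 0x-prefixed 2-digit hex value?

s_0 = plaintext = 0x11
s_1 = Round(s_0, k_0) = 0x10
s_2 = Round(s_1, k_1) = 0x06
s_3 = Round(s_2, k_2) = 0x6F
s_4 = Round(s_3, k_3) = 0xF8
s_5 = Round(s_4, k_4) = 0x8E
s_6 = Round(s_5, k_5) = 0xE4
s_7 = Round(s_6, k_6) = 0x45

0x45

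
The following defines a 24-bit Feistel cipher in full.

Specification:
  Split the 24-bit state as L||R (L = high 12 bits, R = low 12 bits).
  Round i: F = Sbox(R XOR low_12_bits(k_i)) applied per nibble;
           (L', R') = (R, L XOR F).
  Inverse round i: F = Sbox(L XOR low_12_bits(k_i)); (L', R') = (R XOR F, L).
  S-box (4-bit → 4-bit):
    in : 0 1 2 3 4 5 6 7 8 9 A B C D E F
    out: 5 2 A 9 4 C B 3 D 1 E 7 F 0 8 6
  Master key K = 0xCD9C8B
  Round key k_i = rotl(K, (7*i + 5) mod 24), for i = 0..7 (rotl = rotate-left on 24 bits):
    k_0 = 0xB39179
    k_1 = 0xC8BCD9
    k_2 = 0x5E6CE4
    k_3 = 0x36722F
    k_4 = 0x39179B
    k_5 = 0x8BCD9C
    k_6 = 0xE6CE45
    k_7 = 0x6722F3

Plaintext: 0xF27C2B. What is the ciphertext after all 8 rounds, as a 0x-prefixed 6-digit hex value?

0xE25C3F

s_0 = plaintext = 0xF27C2B
s_1 = Round(s_0, k_0) = 0xC2BFED
s_2 = Round(s_1, k_1) = 0xFED5BF
s_3 = Round(s_2, k_2) = 0x5BFE2A
s_4 = Round(s_3, k_3) = 0xE2AAE3
s_5 = Round(s_4, k_4) = 0xAE3E17
s_6 = Round(s_5, k_5) = 0xE17334
s_7 = Round(s_6, k_6) = 0x334E25
s_8 = Round(s_7, k_7) = 0xE25C3F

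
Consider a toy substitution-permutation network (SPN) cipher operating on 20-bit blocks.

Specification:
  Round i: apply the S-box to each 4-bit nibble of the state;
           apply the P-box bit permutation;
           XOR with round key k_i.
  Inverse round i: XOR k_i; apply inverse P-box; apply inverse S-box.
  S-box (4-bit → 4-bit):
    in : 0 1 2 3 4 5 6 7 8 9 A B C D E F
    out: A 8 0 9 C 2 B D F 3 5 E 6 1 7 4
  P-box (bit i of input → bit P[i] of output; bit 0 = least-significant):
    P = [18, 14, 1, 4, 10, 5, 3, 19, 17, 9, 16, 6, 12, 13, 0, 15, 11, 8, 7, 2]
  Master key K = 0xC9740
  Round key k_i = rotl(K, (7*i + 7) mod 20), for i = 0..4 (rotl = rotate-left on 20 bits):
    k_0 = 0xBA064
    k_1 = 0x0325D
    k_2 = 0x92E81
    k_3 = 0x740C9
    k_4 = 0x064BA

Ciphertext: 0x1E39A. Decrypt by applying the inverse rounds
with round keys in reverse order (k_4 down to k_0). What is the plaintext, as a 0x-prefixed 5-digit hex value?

s_0 = ciphertext = 0x1E39A
s_1 = InvRound(s_0, k_4) = 0x51C92
s_2 = InvRound(s_1, k_3) = 0xDA3AB
s_3 = InvRound(s_2, k_2) = 0x912EA
s_4 = InvRound(s_3, k_1) = 0x4CF04
s_5 = InvRound(s_4, k_0) = 0x95869

0x95869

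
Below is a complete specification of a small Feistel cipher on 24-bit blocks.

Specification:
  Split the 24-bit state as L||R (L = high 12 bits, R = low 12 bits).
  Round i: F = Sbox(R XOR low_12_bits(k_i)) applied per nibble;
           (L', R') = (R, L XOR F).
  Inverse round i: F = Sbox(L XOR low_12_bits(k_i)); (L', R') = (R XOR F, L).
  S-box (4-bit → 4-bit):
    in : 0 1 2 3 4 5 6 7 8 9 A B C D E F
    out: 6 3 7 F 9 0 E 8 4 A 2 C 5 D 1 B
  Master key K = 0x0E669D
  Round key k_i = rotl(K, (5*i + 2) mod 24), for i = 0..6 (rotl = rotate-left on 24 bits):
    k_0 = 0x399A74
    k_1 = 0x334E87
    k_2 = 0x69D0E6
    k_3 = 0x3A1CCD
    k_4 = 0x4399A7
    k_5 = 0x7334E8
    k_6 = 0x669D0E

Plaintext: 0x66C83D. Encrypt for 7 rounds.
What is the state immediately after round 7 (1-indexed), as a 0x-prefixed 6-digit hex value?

0xC2809B

s_0 = plaintext = 0x66C83D
s_1 = Round(s_0, k_0) = 0x83D1F6
s_2 = Round(s_1, k_1) = 0x1F63BE
s_3 = Round(s_2, k_2) = 0x3BEEF2
s_4 = Round(s_3, k_3) = 0xEF2445
s_5 = Round(s_4, k_4) = 0x4453E5
s_6 = Round(s_5, k_5) = 0x3E5C28
s_7 = Round(s_6, k_6) = 0xC2809B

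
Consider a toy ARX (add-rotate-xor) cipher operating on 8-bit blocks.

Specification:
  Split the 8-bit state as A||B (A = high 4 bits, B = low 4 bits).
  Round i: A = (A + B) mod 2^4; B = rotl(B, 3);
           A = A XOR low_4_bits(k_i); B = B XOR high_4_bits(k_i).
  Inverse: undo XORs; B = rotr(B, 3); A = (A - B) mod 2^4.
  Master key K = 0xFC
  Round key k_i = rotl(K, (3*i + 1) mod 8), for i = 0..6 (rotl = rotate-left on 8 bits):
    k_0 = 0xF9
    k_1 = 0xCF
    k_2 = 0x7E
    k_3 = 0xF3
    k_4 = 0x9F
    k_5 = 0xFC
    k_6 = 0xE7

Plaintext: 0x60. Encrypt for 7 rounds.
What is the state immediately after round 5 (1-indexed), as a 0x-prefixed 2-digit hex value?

s_0 = plaintext = 0x60
s_1 = Round(s_0, k_0) = 0xFF
s_2 = Round(s_1, k_1) = 0x13
s_3 = Round(s_2, k_2) = 0xAE
s_4 = Round(s_3, k_3) = 0xB8
s_5 = Round(s_4, k_4) = 0xCD
s_6 = Round(s_5, k_5) = 0x51
s_7 = Round(s_6, k_6) = 0x16

0xCD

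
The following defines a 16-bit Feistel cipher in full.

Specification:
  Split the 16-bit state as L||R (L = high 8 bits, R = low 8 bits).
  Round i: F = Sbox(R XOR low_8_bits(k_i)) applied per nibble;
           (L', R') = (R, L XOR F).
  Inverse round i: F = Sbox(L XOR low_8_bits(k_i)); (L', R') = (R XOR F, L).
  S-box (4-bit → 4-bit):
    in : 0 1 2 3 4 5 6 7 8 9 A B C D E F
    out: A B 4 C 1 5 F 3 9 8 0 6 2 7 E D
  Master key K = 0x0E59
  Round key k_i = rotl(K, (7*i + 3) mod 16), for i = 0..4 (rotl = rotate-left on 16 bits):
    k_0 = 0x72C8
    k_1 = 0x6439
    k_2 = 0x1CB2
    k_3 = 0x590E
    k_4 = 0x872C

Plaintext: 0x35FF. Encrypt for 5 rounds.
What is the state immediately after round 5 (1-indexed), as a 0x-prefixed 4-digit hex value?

s_0 = plaintext = 0x35FF
s_1 = Round(s_0, k_0) = 0xFFF6
s_2 = Round(s_1, k_1) = 0xF6D2
s_3 = Round(s_2, k_2) = 0xD20C
s_4 = Round(s_3, k_3) = 0x0C76
s_5 = Round(s_4, k_4) = 0x765C

0x765C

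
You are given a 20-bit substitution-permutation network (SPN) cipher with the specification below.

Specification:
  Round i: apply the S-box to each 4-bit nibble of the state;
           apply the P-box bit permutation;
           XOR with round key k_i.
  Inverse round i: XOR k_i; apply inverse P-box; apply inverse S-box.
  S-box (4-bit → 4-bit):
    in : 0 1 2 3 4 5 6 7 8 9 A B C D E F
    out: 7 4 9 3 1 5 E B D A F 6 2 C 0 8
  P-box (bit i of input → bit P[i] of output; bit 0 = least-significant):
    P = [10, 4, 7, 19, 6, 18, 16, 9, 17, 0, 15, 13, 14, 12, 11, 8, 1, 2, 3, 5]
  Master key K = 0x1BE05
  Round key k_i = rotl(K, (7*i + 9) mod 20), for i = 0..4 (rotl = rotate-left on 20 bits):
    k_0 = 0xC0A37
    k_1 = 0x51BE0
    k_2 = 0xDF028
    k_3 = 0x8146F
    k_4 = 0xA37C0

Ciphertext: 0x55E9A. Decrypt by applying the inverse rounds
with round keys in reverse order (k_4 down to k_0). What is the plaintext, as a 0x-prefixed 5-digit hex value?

0x1700B

s_0 = ciphertext = 0x55E9A
s_1 = InvRound(s_0, k_4) = 0x58209
s_2 = InvRound(s_1, k_3) = 0x7C1A2
s_3 = InvRound(s_2, k_2) = 0x592ED
s_4 = InvRound(s_3, k_1) = 0xBDBEE
s_5 = InvRound(s_4, k_0) = 0x1700B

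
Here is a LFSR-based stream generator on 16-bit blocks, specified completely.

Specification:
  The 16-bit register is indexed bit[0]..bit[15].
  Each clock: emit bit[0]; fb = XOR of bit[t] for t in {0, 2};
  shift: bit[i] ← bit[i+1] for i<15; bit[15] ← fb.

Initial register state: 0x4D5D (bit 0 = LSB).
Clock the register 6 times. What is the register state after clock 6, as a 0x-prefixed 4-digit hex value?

0x2935

reg_0 = 0x4D5D
clock 1: out=1, reg = 0x26AE
clock 2: out=0, reg = 0x9357
clock 3: out=1, reg = 0x49AB
clock 4: out=1, reg = 0xA4D5
clock 5: out=1, reg = 0x526A
clock 6: out=0, reg = 0x2935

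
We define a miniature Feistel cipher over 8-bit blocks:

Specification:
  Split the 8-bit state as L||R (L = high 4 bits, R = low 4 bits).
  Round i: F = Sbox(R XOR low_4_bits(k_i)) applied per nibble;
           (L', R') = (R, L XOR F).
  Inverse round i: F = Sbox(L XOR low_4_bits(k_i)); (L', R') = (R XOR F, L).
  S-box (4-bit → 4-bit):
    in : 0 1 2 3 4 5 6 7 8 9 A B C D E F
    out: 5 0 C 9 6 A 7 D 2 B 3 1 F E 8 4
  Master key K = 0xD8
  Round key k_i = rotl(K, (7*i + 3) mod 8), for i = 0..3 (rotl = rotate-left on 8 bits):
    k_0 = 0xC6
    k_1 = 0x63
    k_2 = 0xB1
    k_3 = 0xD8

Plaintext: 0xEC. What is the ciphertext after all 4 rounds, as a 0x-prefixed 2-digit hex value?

s_0 = plaintext = 0xEC
s_1 = Round(s_0, k_0) = 0xCD
s_2 = Round(s_1, k_1) = 0xD4
s_3 = Round(s_2, k_2) = 0x47
s_4 = Round(s_3, k_3) = 0x70

0x70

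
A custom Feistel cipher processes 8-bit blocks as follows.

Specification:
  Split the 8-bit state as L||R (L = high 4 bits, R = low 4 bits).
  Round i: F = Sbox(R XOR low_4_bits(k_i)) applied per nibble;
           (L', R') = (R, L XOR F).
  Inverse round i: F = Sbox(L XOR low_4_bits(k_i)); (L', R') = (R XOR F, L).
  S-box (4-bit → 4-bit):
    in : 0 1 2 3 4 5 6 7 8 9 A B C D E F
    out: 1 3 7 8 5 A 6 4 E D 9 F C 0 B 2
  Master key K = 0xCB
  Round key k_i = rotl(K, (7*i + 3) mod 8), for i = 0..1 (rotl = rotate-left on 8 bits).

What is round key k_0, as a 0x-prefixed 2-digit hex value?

K = 0xCB
k_0 = rotl(K, (7*0+3) mod 8) = rotl(K, 3) = 0x5E

0x5E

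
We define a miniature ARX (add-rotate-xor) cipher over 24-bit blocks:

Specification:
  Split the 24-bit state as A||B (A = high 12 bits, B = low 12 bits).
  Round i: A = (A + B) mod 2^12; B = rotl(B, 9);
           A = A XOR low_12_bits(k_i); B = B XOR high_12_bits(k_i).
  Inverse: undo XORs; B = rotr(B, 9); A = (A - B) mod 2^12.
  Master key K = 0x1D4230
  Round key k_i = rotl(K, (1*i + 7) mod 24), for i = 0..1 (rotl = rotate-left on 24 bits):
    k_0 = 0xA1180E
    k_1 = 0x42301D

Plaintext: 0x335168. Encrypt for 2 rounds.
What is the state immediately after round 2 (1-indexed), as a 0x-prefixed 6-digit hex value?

0x6D2D64

s_0 = plaintext = 0x335168
s_1 = Round(s_0, k_0) = 0xC93A3C
s_2 = Round(s_1, k_1) = 0x6D2D64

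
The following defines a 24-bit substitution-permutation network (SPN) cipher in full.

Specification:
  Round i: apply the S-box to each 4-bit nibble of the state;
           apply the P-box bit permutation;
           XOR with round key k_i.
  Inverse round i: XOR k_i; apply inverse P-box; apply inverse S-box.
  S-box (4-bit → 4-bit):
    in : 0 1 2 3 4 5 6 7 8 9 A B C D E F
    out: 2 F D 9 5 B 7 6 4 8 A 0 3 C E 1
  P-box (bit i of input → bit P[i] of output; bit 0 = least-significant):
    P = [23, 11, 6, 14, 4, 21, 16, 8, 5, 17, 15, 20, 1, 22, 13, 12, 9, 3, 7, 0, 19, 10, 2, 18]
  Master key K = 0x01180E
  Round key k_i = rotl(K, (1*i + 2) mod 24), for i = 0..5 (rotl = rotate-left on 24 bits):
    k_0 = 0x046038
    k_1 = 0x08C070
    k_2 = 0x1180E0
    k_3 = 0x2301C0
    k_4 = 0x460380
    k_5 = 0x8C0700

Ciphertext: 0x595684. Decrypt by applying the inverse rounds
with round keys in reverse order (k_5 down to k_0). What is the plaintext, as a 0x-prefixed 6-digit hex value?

s_0 = ciphertext = 0x595684
s_1 = InvRound(s_0, k_5) = 0xD8A9D3
s_2 = InvRound(s_1, k_4) = 0x334EF6
s_3 = InvRound(s_2, k_3) = 0x7FF33A
s_4 = InvRound(s_3, k_2) = 0x36105D
s_5 = InvRound(s_4, k_1) = 0x2A9109
s_6 = InvRound(s_5, k_0) = 0x39D659

0x39D659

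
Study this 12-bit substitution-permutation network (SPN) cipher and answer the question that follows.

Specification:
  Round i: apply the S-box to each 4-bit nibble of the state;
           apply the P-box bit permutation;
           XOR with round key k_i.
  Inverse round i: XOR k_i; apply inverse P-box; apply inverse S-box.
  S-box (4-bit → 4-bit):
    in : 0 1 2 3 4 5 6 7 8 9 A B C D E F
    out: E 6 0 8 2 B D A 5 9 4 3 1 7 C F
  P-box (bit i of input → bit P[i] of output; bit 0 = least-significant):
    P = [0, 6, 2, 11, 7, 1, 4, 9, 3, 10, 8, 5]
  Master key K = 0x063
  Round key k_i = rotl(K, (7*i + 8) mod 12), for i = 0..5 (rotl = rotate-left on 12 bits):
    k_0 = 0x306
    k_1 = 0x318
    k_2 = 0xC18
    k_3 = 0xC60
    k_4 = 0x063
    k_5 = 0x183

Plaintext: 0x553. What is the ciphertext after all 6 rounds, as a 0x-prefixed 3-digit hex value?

s_0 = plaintext = 0x553
s_1 = Round(s_0, k_0) = 0xDAC
s_2 = Round(s_1, k_1) = 0x601
s_3 = Round(s_2, k_2) = 0xF66
s_4 = Round(s_3, k_3) = 0x3DD
s_5 = Round(s_4, k_4) = 0x094
s_6 = Round(s_5, k_5) = 0x663

0x663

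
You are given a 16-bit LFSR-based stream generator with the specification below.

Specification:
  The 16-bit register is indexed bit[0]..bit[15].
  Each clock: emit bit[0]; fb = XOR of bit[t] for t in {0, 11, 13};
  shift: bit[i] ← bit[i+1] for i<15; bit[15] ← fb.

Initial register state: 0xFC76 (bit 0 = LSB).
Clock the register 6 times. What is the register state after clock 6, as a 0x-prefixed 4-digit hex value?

0x7BF1

reg_0 = 0xFC76
clock 1: out=0, reg = 0x7E3B
clock 2: out=1, reg = 0xBF1D
clock 3: out=1, reg = 0xDF8E
clock 4: out=0, reg = 0xEFC7
clock 5: out=1, reg = 0xF7E3
clock 6: out=1, reg = 0x7BF1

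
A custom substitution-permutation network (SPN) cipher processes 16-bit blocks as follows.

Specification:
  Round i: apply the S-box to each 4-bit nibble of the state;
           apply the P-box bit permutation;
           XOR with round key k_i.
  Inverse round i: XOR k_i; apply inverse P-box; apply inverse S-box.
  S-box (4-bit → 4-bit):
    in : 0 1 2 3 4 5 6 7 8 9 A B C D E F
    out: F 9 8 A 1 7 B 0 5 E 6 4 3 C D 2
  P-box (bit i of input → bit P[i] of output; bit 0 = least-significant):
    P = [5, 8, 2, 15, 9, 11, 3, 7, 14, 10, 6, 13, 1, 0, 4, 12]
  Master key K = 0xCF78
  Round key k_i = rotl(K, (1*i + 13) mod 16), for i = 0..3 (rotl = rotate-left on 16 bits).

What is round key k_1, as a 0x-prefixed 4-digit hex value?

K = 0xCF78
k_0 = rotl(K, (1*0+13) mod 16) = rotl(K, 13) = 0x19EF
k_1 = rotl(K, (1*1+13) mod 16) = rotl(K, 14) = 0x33DE

0x33DE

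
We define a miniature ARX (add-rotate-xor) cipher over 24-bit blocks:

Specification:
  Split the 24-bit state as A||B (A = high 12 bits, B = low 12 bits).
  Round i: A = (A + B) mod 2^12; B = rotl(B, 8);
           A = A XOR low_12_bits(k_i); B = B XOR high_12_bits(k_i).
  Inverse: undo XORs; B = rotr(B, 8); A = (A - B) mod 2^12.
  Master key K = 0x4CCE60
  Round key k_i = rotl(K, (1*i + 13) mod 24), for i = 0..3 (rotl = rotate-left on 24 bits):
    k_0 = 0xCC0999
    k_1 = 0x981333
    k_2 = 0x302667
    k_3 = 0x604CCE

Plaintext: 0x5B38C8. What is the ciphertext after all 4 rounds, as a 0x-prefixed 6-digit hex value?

s_0 = plaintext = 0x5B38C8
s_1 = Round(s_0, k_0) = 0x7E244C
s_2 = Round(s_1, k_1) = 0xF1D5C5
s_3 = Round(s_2, k_2) = 0x28565E
s_4 = Round(s_3, k_3) = 0x42D861

0x42D861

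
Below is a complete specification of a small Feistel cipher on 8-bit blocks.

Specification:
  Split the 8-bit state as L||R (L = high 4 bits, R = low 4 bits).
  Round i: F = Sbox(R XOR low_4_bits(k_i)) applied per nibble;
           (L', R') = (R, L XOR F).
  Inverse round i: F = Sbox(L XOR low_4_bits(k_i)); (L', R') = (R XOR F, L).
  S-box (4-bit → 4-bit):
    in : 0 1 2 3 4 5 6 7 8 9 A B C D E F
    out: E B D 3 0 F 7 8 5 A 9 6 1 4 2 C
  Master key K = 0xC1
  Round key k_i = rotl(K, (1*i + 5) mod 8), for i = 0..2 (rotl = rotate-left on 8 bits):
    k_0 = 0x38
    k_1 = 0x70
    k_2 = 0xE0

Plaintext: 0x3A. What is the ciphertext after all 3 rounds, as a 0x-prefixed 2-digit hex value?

s_0 = plaintext = 0x3A
s_1 = Round(s_0, k_0) = 0xAE
s_2 = Round(s_1, k_1) = 0xE8
s_3 = Round(s_2, k_2) = 0x8B

0x8B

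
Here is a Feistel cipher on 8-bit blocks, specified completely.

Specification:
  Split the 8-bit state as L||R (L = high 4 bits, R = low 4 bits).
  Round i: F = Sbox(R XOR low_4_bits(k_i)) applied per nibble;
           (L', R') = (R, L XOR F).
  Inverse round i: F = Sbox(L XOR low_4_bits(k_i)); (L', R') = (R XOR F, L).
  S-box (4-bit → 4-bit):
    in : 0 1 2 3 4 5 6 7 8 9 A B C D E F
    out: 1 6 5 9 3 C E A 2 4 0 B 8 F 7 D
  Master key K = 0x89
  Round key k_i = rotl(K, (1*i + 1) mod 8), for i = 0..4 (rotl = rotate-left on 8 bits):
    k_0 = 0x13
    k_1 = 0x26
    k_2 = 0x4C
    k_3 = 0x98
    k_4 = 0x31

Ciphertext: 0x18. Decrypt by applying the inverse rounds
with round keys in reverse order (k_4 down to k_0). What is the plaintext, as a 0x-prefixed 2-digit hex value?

0x84

s_0 = ciphertext = 0x18
s_1 = InvRound(s_0, k_4) = 0x91
s_2 = InvRound(s_1, k_3) = 0x79
s_3 = InvRound(s_2, k_2) = 0x27
s_4 = InvRound(s_3, k_1) = 0x42
s_5 = InvRound(s_4, k_0) = 0x84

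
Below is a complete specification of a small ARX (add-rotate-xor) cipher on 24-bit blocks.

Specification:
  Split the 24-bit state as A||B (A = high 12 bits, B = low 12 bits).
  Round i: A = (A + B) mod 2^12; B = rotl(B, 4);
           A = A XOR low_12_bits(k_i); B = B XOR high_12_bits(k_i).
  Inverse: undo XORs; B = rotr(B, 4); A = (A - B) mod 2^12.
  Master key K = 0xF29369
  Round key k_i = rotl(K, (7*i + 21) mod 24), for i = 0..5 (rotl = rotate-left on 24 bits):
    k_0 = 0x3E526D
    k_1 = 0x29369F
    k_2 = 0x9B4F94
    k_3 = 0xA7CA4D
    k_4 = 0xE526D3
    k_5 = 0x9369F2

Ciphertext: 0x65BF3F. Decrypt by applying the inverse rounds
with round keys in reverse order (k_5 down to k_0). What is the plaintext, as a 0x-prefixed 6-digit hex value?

s_0 = ciphertext = 0x65BF3F
s_1 = InvRound(s_0, k_5) = 0x649960
s_2 = InvRound(s_1, k_4) = 0xE27273
s_3 = InvRound(s_2, k_3) = 0x4EAF80
s_4 = InvRound(s_3, k_2) = 0x71B463
s_5 = InvRound(s_4, k_1) = 0x11506F
s_6 = InvRound(s_5, k_0) = 0x940A38

0x940A38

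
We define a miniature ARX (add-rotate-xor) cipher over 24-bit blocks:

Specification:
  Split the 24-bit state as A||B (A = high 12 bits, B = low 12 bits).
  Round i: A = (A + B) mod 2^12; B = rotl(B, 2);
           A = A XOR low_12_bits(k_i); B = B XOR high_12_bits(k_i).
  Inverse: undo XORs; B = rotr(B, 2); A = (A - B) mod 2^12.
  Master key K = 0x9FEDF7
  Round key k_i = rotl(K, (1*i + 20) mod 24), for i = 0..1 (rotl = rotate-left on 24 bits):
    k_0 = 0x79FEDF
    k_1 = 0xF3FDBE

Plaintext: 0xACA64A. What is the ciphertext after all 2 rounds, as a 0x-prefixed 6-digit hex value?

0x33F5E4

s_0 = plaintext = 0xACA64A
s_1 = Round(s_0, k_0) = 0xFCBEB6
s_2 = Round(s_1, k_1) = 0x33F5E4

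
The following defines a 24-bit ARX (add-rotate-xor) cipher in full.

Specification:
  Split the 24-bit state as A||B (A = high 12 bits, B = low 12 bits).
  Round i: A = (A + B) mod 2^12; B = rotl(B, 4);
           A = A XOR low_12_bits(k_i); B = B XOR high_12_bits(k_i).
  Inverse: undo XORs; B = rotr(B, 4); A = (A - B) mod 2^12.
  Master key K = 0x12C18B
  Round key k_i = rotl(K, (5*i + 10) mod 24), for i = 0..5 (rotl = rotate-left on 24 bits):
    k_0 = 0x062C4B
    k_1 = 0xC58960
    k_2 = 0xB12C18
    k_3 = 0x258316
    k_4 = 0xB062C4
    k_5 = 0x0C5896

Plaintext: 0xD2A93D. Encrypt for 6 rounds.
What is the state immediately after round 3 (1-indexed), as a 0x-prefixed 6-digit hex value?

s_0 = plaintext = 0xD2A93D
s_1 = Round(s_0, k_0) = 0xA2C3BB
s_2 = Round(s_1, k_1) = 0x4877EB
s_3 = Round(s_2, k_2) = 0x06A5A5
s_4 = Round(s_3, k_3) = 0x51980D
s_5 = Round(s_4, k_4) = 0xFE2BDE
s_6 = Round(s_5, k_5) = 0x356D2E

0x06A5A5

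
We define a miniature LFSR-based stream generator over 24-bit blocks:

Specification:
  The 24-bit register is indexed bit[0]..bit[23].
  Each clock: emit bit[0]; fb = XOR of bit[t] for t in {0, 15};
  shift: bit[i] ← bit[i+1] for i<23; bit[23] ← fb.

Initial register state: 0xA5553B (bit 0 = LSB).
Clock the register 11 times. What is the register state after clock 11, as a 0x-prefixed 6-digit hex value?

0xCE34AA

reg_0 = 0xA5553B
clock 1: out=1, reg = 0xD2AA9D
clock 2: out=1, reg = 0x69554E
clock 3: out=0, reg = 0x34AAA7
clock 4: out=1, reg = 0x1A5553
clock 5: out=1, reg = 0x8D2AA9
clock 6: out=1, reg = 0xC69554
clock 7: out=0, reg = 0xE34AAA
clock 8: out=0, reg = 0x71A555
clock 9: out=1, reg = 0x38D2AA
clock 10: out=0, reg = 0x9C6955
clock 11: out=1, reg = 0xCE34AA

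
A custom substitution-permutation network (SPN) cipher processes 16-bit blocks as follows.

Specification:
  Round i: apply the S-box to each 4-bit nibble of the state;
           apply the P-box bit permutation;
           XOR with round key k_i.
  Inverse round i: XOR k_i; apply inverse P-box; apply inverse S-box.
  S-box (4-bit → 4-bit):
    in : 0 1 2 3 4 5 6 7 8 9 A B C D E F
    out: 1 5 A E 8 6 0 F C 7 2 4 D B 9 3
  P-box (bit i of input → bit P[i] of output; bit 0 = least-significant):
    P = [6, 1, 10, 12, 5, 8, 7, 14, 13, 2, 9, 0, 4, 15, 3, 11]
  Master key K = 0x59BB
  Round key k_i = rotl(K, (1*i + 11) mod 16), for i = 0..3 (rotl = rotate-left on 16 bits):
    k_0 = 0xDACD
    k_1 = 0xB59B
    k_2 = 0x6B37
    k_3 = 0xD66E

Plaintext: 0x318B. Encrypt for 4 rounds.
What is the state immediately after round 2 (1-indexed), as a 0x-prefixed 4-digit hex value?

s_0 = plaintext = 0x318B
s_1 = Round(s_0, k_0) = 0x3445
s_2 = Round(s_1, k_1) = 0x7990
s_3 = Round(s_2, k_2) = 0xC0CB
s_4 = Round(s_3, k_3) = 0xBAD6

0x7990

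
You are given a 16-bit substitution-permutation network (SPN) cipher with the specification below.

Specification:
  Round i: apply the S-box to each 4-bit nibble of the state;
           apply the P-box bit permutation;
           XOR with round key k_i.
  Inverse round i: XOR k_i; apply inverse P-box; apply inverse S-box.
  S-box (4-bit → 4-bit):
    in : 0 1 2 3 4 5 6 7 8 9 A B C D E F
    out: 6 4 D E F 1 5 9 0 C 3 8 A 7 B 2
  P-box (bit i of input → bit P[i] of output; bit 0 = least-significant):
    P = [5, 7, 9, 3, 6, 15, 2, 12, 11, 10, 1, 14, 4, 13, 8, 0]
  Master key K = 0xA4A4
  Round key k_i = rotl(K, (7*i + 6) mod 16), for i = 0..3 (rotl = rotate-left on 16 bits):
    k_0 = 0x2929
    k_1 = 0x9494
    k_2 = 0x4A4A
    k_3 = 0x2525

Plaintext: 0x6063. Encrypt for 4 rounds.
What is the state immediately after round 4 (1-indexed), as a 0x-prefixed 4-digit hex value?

s_0 = plaintext = 0x6063
s_1 = Round(s_0, k_0) = 0x2EF7
s_2 = Round(s_1, k_1) = 0x59AD
s_3 = Round(s_2, k_2) = 0x88B8
s_4 = Round(s_3, k_3) = 0x3525

0x3525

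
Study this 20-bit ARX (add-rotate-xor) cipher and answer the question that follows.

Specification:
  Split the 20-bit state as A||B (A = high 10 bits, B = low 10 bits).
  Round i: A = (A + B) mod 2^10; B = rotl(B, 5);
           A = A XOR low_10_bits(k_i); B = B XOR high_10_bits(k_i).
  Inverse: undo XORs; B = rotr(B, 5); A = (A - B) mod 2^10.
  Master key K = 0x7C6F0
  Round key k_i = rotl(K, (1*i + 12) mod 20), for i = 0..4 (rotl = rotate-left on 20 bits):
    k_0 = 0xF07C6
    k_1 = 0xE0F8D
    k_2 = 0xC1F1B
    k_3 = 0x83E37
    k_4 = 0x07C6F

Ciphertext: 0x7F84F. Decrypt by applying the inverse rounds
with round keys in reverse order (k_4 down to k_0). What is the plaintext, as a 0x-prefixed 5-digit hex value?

0x89B48

s_0 = ciphertext = 0x7F84F
s_1 = InvRound(s_0, k_4) = 0xE3E02
s_2 = InvRound(s_1, k_3) = 0x061A0
s_3 = InvRound(s_2, k_2) = 0x838F5
s_4 = InvRound(s_3, k_1) = 0xAA2DB
s_5 = InvRound(s_4, k_0) = 0x89B48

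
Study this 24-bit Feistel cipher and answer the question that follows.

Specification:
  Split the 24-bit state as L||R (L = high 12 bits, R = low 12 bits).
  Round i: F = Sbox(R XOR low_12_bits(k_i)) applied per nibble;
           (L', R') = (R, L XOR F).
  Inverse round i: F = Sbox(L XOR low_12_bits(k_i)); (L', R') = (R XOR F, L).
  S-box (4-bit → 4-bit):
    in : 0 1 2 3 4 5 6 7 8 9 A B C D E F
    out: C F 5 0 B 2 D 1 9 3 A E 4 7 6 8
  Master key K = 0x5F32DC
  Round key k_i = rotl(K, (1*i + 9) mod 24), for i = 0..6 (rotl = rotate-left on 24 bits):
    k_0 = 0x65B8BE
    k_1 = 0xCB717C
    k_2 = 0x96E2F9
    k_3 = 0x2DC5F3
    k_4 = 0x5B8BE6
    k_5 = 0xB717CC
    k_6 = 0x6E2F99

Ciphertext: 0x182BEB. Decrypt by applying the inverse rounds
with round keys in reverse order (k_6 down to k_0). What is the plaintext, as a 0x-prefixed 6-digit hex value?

s_0 = ciphertext = 0x182BEB
s_1 = InvRound(s_0, k_6) = 0xD15182
s_2 = InvRound(s_1, k_5) = 0xBF1D15
s_3 = InvRound(s_2, k_4) = 0x1E4BF1
s_4 = InvRound(s_3, k_3) = 0x0001E4
s_5 = InvRound(s_4, k_2) = 0x467000
s_6 = InvRound(s_5, k_1) = 0x2FE467
s_7 = InvRound(s_6, k_0) = 0xEDB2FE

0xEDB2FE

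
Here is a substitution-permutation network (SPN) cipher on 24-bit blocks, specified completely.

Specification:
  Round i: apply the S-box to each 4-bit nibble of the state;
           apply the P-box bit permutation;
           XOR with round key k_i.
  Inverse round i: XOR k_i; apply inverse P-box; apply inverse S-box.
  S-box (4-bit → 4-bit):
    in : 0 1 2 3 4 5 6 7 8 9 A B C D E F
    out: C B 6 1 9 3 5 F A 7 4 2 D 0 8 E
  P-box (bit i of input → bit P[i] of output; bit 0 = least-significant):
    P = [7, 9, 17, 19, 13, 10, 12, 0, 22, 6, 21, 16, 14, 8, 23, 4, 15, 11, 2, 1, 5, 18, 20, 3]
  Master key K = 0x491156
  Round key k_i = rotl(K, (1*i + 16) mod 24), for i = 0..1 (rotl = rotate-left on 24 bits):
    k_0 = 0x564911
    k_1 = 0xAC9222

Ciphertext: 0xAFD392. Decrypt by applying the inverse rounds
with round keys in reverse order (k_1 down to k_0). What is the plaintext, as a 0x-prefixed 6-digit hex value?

s_0 = ciphertext = 0xAFD392
s_1 = InvRound(s_0, k_1) = 0x3D1ED6
s_2 = InvRound(s_1, k_0) = 0xD057F7

0xD057F7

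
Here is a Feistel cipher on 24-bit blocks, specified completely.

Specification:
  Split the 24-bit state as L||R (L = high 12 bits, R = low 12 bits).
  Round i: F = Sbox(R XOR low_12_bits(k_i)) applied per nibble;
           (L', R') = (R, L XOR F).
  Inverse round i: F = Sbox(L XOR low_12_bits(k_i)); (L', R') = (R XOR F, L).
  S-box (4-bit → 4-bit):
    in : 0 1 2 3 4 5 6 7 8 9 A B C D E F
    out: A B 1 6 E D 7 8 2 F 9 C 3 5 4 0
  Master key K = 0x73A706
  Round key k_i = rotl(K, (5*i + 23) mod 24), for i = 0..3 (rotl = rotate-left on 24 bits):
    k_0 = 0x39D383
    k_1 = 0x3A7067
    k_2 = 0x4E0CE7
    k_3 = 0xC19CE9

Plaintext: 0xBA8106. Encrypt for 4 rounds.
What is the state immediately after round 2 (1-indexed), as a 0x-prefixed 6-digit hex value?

0xA85847

s_0 = plaintext = 0xBA8106
s_1 = Round(s_0, k_0) = 0x106A85
s_2 = Round(s_1, k_1) = 0xA85847
s_3 = Round(s_2, k_2) = 0x84741F
s_4 = Round(s_3, k_3) = 0x41FA40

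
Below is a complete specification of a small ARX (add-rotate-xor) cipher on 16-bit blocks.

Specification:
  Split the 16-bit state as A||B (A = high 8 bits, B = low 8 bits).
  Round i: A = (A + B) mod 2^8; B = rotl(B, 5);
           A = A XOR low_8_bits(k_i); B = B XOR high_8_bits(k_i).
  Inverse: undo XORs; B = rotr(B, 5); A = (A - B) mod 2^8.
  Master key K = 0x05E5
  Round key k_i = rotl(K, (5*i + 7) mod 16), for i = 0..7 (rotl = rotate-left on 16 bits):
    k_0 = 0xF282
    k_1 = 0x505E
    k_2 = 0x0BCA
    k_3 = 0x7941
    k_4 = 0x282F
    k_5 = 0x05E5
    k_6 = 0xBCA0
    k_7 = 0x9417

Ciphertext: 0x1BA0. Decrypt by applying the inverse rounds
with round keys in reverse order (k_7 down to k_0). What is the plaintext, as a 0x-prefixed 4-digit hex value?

0x50A1

s_0 = ciphertext = 0x1BA0
s_1 = InvRound(s_0, k_7) = 0x6BA1
s_2 = InvRound(s_1, k_6) = 0xE3E8
s_3 = InvRound(s_2, k_5) = 0x976F
s_4 = InvRound(s_3, k_4) = 0x7E3A
s_5 = InvRound(s_4, k_3) = 0x251A
s_6 = InvRound(s_5, k_2) = 0x6788
s_7 = InvRound(s_6, k_1) = 0x73C6
s_8 = InvRound(s_7, k_0) = 0x50A1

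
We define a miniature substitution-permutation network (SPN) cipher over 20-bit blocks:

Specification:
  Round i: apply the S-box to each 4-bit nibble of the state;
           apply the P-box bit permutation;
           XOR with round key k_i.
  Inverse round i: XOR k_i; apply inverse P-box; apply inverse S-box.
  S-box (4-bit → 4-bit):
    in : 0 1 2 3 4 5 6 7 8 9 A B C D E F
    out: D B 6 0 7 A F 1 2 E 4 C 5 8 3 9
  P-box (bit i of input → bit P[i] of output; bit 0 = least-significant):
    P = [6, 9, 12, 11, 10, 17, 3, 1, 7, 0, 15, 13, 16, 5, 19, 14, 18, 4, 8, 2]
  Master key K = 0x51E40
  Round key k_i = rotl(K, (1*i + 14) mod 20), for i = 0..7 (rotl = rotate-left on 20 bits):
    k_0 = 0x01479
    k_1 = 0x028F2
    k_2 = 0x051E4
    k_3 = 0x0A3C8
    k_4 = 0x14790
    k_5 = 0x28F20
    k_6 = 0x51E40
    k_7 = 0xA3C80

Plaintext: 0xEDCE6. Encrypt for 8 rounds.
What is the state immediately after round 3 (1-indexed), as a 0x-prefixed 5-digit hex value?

0xA17A0

s_0 = plaintext = 0xEDCE6
s_1 = Round(s_0, k_0) = 0x6CAA9
s_2 = Round(s_1, k_1) = 0xDB3EE
s_3 = Round(s_2, k_2) = 0xA17A0
s_4 = Round(s_3, k_3) = 0x1FA20
s_5 = Round(s_4, k_4) = 0x69FCC
s_6 = Round(s_5, k_5) = 0xEFADC
s_7 = Round(s_6, k_6) = 0x0CE12
s_8 = Round(s_7, k_7) = 0x52B07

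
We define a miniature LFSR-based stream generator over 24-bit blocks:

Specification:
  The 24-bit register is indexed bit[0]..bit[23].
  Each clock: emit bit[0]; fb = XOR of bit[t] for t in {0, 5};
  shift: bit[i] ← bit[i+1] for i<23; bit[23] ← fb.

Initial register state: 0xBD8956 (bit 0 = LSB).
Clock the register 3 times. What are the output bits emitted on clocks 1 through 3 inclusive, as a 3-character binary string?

reg_0 = 0xBD8956
clock 1: out=0, reg = 0x5EC4AB
clock 2: out=1, reg = 0x2F6255
clock 3: out=1, reg = 0x97B12A

011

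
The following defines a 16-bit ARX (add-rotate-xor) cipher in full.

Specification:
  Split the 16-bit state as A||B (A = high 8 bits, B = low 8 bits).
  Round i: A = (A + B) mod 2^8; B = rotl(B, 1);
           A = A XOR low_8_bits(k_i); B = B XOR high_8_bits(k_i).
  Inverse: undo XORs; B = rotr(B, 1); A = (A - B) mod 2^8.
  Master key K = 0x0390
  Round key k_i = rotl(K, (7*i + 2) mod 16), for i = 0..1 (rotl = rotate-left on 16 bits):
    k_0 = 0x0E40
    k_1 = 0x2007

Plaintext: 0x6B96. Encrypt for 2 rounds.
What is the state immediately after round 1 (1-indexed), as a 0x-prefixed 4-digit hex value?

s_0 = plaintext = 0x6B96
s_1 = Round(s_0, k_0) = 0x4123
s_2 = Round(s_1, k_1) = 0x6366

0x4123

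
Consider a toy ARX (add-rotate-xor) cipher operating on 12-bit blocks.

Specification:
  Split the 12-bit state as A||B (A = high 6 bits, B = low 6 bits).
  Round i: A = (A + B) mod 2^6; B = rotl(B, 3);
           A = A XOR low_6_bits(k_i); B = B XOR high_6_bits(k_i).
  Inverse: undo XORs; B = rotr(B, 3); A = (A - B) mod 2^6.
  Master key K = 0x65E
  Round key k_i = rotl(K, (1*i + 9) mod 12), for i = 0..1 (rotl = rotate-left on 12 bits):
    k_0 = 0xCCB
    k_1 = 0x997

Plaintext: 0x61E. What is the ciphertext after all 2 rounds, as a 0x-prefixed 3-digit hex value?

0xAA6

s_0 = plaintext = 0x61E
s_1 = Round(s_0, k_0) = 0xF40
s_2 = Round(s_1, k_1) = 0xAA6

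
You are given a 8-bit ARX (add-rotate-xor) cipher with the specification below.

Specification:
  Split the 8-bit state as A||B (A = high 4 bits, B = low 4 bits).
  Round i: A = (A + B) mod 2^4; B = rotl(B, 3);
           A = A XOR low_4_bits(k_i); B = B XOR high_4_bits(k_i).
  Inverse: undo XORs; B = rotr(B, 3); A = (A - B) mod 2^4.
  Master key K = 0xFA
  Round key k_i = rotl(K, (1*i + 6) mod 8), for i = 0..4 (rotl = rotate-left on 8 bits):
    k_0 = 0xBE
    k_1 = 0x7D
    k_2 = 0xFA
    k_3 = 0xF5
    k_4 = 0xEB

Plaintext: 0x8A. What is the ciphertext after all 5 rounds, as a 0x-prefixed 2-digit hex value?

0x2E

s_0 = plaintext = 0x8A
s_1 = Round(s_0, k_0) = 0xCE
s_2 = Round(s_1, k_1) = 0x70
s_3 = Round(s_2, k_2) = 0xDF
s_4 = Round(s_3, k_3) = 0x90
s_5 = Round(s_4, k_4) = 0x2E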